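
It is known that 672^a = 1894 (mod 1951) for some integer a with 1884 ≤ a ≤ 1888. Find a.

Compute 672^1884 mod 1951 = 687, then multiply by 672 repeatedly:
  672^1884=687  672^1885=1228  672^1886=1894
Found 1894 at exponent 1886.

1886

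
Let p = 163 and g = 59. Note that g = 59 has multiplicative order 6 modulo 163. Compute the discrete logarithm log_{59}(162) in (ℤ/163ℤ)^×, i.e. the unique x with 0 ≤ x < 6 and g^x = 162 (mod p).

Successive powers of 59 modulo 163:
  59^0=1  59^1=59  59^2=58  59^3=162
So 59^3 ≡ 162 (mod 163), giving x = 3.

3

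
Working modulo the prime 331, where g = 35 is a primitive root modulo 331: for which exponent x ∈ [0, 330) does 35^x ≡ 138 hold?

171

Baby-step giant-step with m = ceil(sqrt(330)) = 19.
Baby table (35^j mod 331 for j=0..18):
  0:1  1:35  2:232  3:176  4:202  5:119  6:193  7:135
  8:91  9:206  10:259  11:128  12:177  13:237  14:20  15:38
  16:6  17:210  18:68
Giant step factor: 35^(-19) ≡ 310 (mod 331).
Scan 138·310^i mod 331 for i = 0, 1, …:
  i=0: 138   i=1: 81   i=2: 285   i=3: 304
  i=4: 236   i=5: 9   i=6: 142   i=7: 328
  i=8: 63   i=9: 1
Match at i=9, j=0: x = 9·19 + 0 = 171.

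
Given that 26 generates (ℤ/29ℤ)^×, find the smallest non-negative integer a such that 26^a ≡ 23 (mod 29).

4

Successive powers of 26 modulo 29:
  26^0=1  26^1=26  26^2=9  26^3=2  26^4=23
So 26^4 ≡ 23 (mod 29), giving a = 4.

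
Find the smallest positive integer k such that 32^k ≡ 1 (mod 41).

4

The order of 32 must divide p − 1 = 40 = 2^3 · 5.
Divisors: 1, 2, 4, 5, 8, 10, 20, 40.
Check each in increasing order: 32^1 ≡ 32;  32^2 ≡ 40;  32^4 ≡ 1.
Smallest exponent giving 1 is 4.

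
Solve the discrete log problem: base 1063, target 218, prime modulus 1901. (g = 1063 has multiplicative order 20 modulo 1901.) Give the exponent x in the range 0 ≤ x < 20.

5

Successive powers of 1063 modulo 1901:
  1063^0=1  1063^1=1063  1063^2=775  1063^3=692  1063^4=1810  1063^5=218
So 1063^5 ≡ 218 (mod 1901), giving x = 5.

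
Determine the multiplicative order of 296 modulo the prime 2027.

The order of 296 must divide p − 1 = 2026 = 2 · 1013.
Divisors: 1, 2, 1013, 2026.
Check each in increasing order: 296^1 ≡ 296;  296^2 ≡ 455;  296^1013 ≡ 1.
Smallest exponent giving 1 is 1013.

1013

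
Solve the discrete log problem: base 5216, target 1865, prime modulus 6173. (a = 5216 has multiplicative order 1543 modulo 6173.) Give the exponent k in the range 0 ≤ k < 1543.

Baby-step giant-step with m = ceil(sqrt(1543)) = 40.
Baby table (5216^j mod 6173 for j=0..39):
  0:1  1:5216  2:2245  3:5912  4:2857  5:490  6:218  7:1256
  8:1743  9:4832  10:5526  11:1879  12:4313  13:2196  14:3421  15:3966
  16:933  17:2204  18:1938  19:3407  20:5018  21:368  22:5858  23:5151
  24:2720  25:1966  26:1303  27:6148  28:5406  29:5605  30:352  31:2651
  32:96  33:723  34:5638  35:5809  36:2660  37:3829  38:2409  39:3289
Giant step factor: 5216^(-40) ≡ 2208 (mod 6173).
Scan 1865·2208^i mod 6173 for i = 0, 1, …:
  i=0: 1865   i=1: 529   i=2: 1335   i=3: 3159
  i=4: 5755   i=5: 3006   i=6: 1273   i=7: 2069
  i=8: 332   i=9: 4642     …   i=34: 323
  i=35: 3289
Match at i=35, j=39: k = 35·40 + 39 = 1439.

1439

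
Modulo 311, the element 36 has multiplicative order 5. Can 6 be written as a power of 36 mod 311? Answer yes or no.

⟨36⟩ has order 5; its elements mod 311 are {1, 6, 36, 52, 216}.
6 is in this set.

yes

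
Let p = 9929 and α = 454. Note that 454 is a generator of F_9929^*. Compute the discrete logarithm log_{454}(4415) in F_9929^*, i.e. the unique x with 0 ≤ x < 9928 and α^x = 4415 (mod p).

4368

Baby-step giant-step with m = ceil(sqrt(9928)) = 100.
Baby table (454^j mod 9929 for j=0..99):
  0:1  1:454  2:7536  3:5768  4:7345  5:8415  6:7674  7:8846
  8:4768  9:150  10:8526  11:8423  12:1377  13:9560  14:1267  15:9265
  16:6343  17:312  18:2642  19:7988  20:2467  21:7970  22:4224  23:1399
  24:9619  25:8195  26:7084  27:9069  28:6720  29:2677  30:4020  31:8073
  32:1341  33:3145  34:7983  35:197  36:77  37:5171  38:4390  39:7260
  40:9541  41:2570  42:5087  43:5970  44:9692  45:1621  46:1188  47:3186
  48:6739  49:1374  50:8198  51:8446  52:1890  53:4166  54:4854  55:9407
  56:1308  57:8021  58:7520  59:8433  60:5917  61:5488  62:9302  63:3283
  64:1132  65:7549  66:1741  67:6023  68:3967  69:3869  70:9022  71:5240
  72:5929  73:1007  74:444  75:2996  76:9840  77:9239  78:4468  79:2956
  80:1609  81:5669  82:2115  83:7026  84:2595  85:6508  86:5719  87:4957
  88:6524  89:3054  90:6385  91:9451  92:1426  93:2019  94:3158  95:3956
  96:8804  97:5558  98:1366  99:4566
Giant step factor: 454^(-100) ≡ 6892 (mod 9929).
Scan 4415·6892^i mod 9929 for i = 0, 1, …:
  i=0: 4415   i=1: 5724   i=2: 1891   i=3: 5924
  i=4: 160   i=5: 601   i=6: 1699   i=7: 3217
  i=8: 107   i=9: 2698     …   i=42: 2163
  i=43: 3967
Match at i=43, j=68: x = 43·100 + 68 = 4368.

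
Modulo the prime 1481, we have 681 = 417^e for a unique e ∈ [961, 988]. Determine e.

964

Compute 417^961 mod 1481 = 1404, then multiply by 417 repeatedly:
  417^961=1404  417^962=473  417^963=268  417^964=681
Found 681 at exponent 964.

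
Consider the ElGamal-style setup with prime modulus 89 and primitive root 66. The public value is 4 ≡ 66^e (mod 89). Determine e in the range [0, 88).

16

Successive powers of 66 modulo 89:
  66^0=1  66^1=66  66^2=84  66^3=26  66^4=25  66^5=48
  66^6=53  66^7=27  66^8=2  66^9=43  66^10=79  66^11=52
  66^12=50  66^13=7  66^14=17  66^15=54  66^16=4
So 66^16 ≡ 4 (mod 89), giving e = 16.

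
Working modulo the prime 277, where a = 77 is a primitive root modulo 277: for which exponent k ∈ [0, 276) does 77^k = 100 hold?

172

Baby-step giant-step with m = ceil(sqrt(276)) = 17.
Baby table (77^j mod 277 for j=0..16):
  0:1  1:77  2:112  3:37  4:79  5:266  6:261  7:153
  8:147  9:239  10:121  11:176  12:256  13:45  14:141  15:54
  16:3
Giant step factor: 77^(-17) ≡ 6 (mod 277).
Scan 100·6^i mod 277 for i = 0, 1, …:
  i=0: 100   i=1: 46   i=2: 276   i=3: 271
  i=4: 241   i=5: 61   i=6: 89   i=7: 257
  i=8: 157   i=9: 111   i=10: 112
Match at i=10, j=2: k = 10·17 + 2 = 172.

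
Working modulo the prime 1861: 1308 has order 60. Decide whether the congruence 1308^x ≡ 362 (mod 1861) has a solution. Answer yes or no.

362 ∈ ⟨1308⟩ iff 362^60 ≡ 1 (mod 1861), since |⟨1308⟩| = 60.
362^60 mod 1861 = 646.
Since 646 ≠ 1, 362 does not lie in the subgroup.

no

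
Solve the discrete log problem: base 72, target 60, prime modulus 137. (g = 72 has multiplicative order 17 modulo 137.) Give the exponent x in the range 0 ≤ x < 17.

Successive powers of 72 modulo 137:
  72^0=1  72^1=72  72^2=115  72^3=60
So 72^3 ≡ 60 (mod 137), giving x = 3.

3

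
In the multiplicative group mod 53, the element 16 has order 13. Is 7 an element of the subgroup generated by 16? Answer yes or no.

⟨16⟩ has order 13; its elements mod 53 are {1, 10, 13, 15, 16, 24, 28, 36, 42, 44, 46, 47, 49}.
7 is not in this set.

no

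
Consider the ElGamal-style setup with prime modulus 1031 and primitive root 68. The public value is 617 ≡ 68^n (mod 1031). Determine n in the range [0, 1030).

557

Baby-step giant-step with m = ceil(sqrt(1030)) = 33.
Baby table (68^j mod 1031 for j=0..32):
  0:1  1:68  2:500  3:1008  4:498  5:872  6:529  7:918
  8:564  9:205  10:537  11:431  12:440  13:21  14:397  15:190
  16:548  17:148  18:785  19:799  20:720  21:503  22:181  23:967
  24:803  25:992  26:441  27:89  28:897  29:167  30:15  31:1020
  32:283
Giant step factor: 68^(-33) ≡ 257 (mod 1031).
Scan 617·257^i mod 1031 for i = 0, 1, …:
  i=0: 617   i=1: 826   i=2: 927   i=3: 78
  i=4: 457   i=5: 946   i=6: 837   i=7: 661
  i=8: 793   i=9: 694     …   i=15: 121
  i=16: 167
Match at i=16, j=29: n = 16·33 + 29 = 557.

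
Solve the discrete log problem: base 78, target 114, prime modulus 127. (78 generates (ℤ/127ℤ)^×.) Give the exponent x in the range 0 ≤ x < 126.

Baby-step giant-step with m = ceil(sqrt(126)) = 12.
Baby table (78^j mod 127 for j=0..11):
  0:1  1:78  2:115  3:80  4:17  5:56  6:50  7:90
  8:35  9:63  10:88  11:6
Giant step factor: 78^(-12) ≡ 73 (mod 127).
Scan 114·73^i mod 127 for i = 0, 1, …:
  i=0: 114   i=1: 67   i=2: 65   i=3: 46
  i=4: 56
Match at i=4, j=5: x = 4·12 + 5 = 53.

53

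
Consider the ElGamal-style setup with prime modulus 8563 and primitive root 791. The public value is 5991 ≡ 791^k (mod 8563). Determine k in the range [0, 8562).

Baby-step giant-step with m = ceil(sqrt(8562)) = 93.
Baby table (791^j mod 8563 for j=0..92):
  0:1  1:791  2:582  3:6523  4:4767  5:2977  6:8545  7:2888
  8:6650  9:2468  10:8387  11:6355  12:324  13:7957  14:182  15:6954
  16:3168  17:5492  18:2731  19:2345  20:5287  21:3273  22:2917  23:3900
  24:2220  25:605  26:7590  27:1027  28:7435  29:6867  30:2855  31:6236
  32:388  33:7203  34:3178  35:4839  36:8551  37:7634  38:1579  39:7354
  40:2737  41:7091  42:216  43:8159  44:5830  45:4636  46:2112  47:807
  48:4675  49:7272  50:6379  51:2182  52:4799  53:2600  54:1480  55:6112
  56:5060  57:3539  58:7811  59:4578  60:7612  61:1303  62:3113  63:4802
  64:4973  65:3226  66:8555  67:2235  68:3907  69:7757  70:4679  71:1873
  72:144  73:2585  74:6741  75:5945  76:1408  77:538  78:5971  79:4848
  80:7107  81:4309  82:345  83:7442  84:3841  85:6929  86:519  87:8068
  88:2353  89:3052  90:7929  91:3723  92:7784
Giant step factor: 791^(-93) ≡ 4664 (mod 8563).
Scan 5991·4664^i mod 8563 for i = 0, 1, …:
  i=0: 5991   i=1: 955   i=2: 1360   i=3: 6420
  i=4: 6632   i=5: 2092   i=6: 3831   i=7: 5366
  i=8: 5938   i=9: 2090     …   i=47: 4399
  i=48: 8551
Match at i=48, j=36: k = 48·93 + 36 = 4500.

4500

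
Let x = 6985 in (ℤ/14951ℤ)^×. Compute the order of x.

1495

The order of 6985 must divide p − 1 = 14950 = 2 · 5^2 · 13 · 23.
Divisors: 1, 2, 5, 10, 13, 23, 25, 26, 46, 50, 65, 115, 130, 230, 299, 325, 575, 598, 650, 1150, 1495, 2990, 7475, 14950.
Check each in increasing order: 6985^1 ≡ 6985;  6985^2 ≡ 5112;  6985^5 ≡ 2753;  6985^10 ≡ 13803;  6985^13 ≡ 5547;  6985^23 ≡ 1170;  6985^25 ≡ 640;  6985^26 ≡ 51;  6985^46 ≡ 8359;  6985^50 ≡ 5923;  6985^65 ≡ 32;  6985^115 ≡ 10124;  6985^130 ≡ 1024;  6985^230 ≡ 6271;  6985^299 ≡ 11226;  6985^325 ≡ 4388;  6985^575 ≡ 2595;  6985^598 ≡ 1097;  6985^650 ≡ 12607;  6985^1150 ≡ 6075;  6985^1495 ≡ 1.
Smallest exponent giving 1 is 1495.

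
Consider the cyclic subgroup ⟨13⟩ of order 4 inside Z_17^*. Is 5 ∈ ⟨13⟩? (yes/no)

no

⟨13⟩ has order 4; its elements mod 17 are {1, 4, 13, 16}.
5 is not in this set.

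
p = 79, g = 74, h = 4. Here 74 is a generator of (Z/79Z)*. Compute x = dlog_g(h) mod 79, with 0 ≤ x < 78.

58

Baby-step giant-step with m = ceil(sqrt(78)) = 9.
Baby table (74^j mod 79 for j=0..8):
  0:1  1:74  2:25  3:33  4:72  5:35  6:62  7:6
  8:49
Giant step factor: 74^(-9) ≡ 69 (mod 79).
Scan 4·69^i mod 79 for i = 0, 1, …:
  i=0: 4   i=1: 39   i=2: 5   i=3: 29
  i=4: 26   i=5: 56   i=6: 72
Match at i=6, j=4: x = 6·9 + 4 = 58.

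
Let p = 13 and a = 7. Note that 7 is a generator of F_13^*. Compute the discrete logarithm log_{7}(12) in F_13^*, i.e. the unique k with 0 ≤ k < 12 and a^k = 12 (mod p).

Successive powers of 7 modulo 13:
  7^0=1  7^1=7  7^2=10  7^3=5  7^4=9  7^5=11
  7^6=12
So 7^6 ≡ 12 (mod 13), giving k = 6.

6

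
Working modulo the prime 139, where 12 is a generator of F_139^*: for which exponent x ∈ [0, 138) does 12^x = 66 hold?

Baby-step giant-step with m = ceil(sqrt(138)) = 12.
Baby table (12^j mod 139 for j=0..11):
  0:1  1:12  2:5  3:60  4:25  5:22  6:125  7:110
  8:69  9:133  10:67  11:109
Giant step factor: 12^(-12) ≡ 100 (mod 139).
Scan 66·100^i mod 139 for i = 0, 1, …:
  i=0: 66   i=1: 67
Match at i=1, j=10: x = 1·12 + 10 = 22.

22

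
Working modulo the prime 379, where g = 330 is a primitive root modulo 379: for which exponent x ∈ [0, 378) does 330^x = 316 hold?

Baby-step giant-step with m = ceil(sqrt(378)) = 20.
Baby table (330^j mod 379 for j=0..19):
  0:1  1:330  2:127  3:220  4:211  5:273  6:267  7:182
  8:178  9:374  10:245  11:123  12:37  13:82  14:151  15:181
  16:227  17:247  18:25  19:291
Giant step factor: 330^(-20) ≡ 326 (mod 379).
Scan 316·326^i mod 379 for i = 0, 1, …:
  i=0: 316   i=1: 307   i=2: 26   i=3: 138
  i=4: 266   i=5: 304   i=6: 185   i=7: 49
  i=8: 56   i=9: 64     …   i=15: 167
  i=16: 245
Match at i=16, j=10: x = 16·20 + 10 = 330.

330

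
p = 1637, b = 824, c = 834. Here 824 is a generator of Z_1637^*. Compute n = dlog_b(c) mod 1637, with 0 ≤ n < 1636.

795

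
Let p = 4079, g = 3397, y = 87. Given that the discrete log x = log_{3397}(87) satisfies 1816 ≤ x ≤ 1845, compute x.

1825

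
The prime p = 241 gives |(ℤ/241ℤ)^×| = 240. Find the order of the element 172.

240

The order of 172 must divide p − 1 = 240 = 2^4 · 3 · 5.
Divisors: 1, 2, 3, 4, 5, 6, 8, 10, 12, 15, 16, 20, 24, 30, 40, 48, 60, 80, 120, 240.
Check each in increasing order: 172^1 ≡ 172;  172^2 ≡ 182;  172^3 ≡ 215;  172^4 ≡ 107;  172^5 ≡ 88;  172^6 ≡ 194;  172^8 ≡ 122;  172^10 ≡ 32;  172^12 ≡ 40;  172^15 ≡ 165;  172^16 ≡ 183;  172^20 ≡ 60;  172^24 ≡ 154;  172^30 ≡ 233;  172^40 ≡ 226;  172^48 ≡ 98;  172^60 ≡ 64;  172^80 ≡ 225;  172^120 ≡ 240;  172^240 ≡ 1.
Smallest exponent giving 1 is 240.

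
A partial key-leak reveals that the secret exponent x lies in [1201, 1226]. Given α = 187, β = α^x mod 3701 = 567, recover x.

1223

Compute 187^1201 mod 3701 = 1776, then multiply by 187 repeatedly:
  187^1201=1776  187^1202=2723  187^1203=2164  187^1204=1259  187^1205=2270
  187^1206=2576  187^1207=582  187^1208=1505  187^1209=159  187^1210=125
  187^1211=1169  187^1212=244  187^1213=1216  187^1214=1631  187^1215=1515
  187^1216=2029  187^1217=1921  187^1218=230  187^1219=2299  187^1220=597
  187^1221=609  187^1222=2853  187^1223=567
Found 567 at exponent 1223.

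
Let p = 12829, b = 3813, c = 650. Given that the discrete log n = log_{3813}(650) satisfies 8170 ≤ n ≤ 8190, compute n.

8170

Compute 3813^8170 mod 12829 = 650, then multiply by 3813 repeatedly:
  3813^8170=650
Found 650 at exponent 8170.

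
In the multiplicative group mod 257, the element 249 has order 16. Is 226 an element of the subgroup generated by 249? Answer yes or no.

226 ∈ ⟨249⟩ iff 226^16 ≡ 1 (mod 257), since |⟨249⟩| = 16.
226^16 mod 257 = 64.
Since 64 ≠ 1, 226 does not lie in the subgroup.

no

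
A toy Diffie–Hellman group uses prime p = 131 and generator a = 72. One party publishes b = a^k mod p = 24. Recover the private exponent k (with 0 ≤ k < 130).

Baby-step giant-step with m = ceil(sqrt(130)) = 12.
Baby table (72^j mod 131 for j=0..11):
  0:1  1:72  2:75  3:29  4:123  5:79  6:55  7:30
  8:64  9:23  10:84  11:22
Giant step factor: 72^(-12) ≡ 11 (mod 131).
Scan 24·11^i mod 131 for i = 0, 1, …:
  i=0: 24   i=1: 2   i=2: 22
Match at i=2, j=11: k = 2·12 + 11 = 35.

35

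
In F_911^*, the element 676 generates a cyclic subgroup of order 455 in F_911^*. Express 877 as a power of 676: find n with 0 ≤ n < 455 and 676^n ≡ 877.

Baby-step giant-step with m = ceil(sqrt(455)) = 22.
Baby table (676^j mod 911 for j=0..21):
  0:1  1:676  2:565  3:231  4:375  5:242  6:523  7:80
  8:331  9:561  10:260  11:848  12:229  13:845  14:23  15:61
  16:241  17:758  18:426  19:100  20:186  21:18
Giant step factor: 676^(-22) ≡ 726 (mod 911).
Scan 877·726^i mod 911 for i = 0, 1, …:
  i=0: 877   i=1: 824   i=2: 608   i=3: 484
  i=4: 649   i=5: 187   i=6: 23
Match at i=6, j=14: n = 6·22 + 14 = 146.

146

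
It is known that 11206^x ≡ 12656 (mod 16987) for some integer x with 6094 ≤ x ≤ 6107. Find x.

Compute 11206^6094 mod 16987 = 13078, then multiply by 11206 repeatedly:
  11206^6094=13078  11206^6095=5219  11206^6096=14860  11206^6097=14586  11206^6098=1802
  11206^6099=12656
Found 12656 at exponent 6099.

6099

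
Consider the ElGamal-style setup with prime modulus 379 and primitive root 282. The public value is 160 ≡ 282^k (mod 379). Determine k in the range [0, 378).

Baby-step giant-step with m = ceil(sqrt(378)) = 20.
Baby table (282^j mod 379 for j=0..19):
  0:1  1:282  2:313  3:338  4:187  5:53  6:165  7:292
  8:101  9:57  10:156  11:28  12:316  13:47  14:368  15:309
  16:347  17:72  18:217  19:175
Giant step factor: 282^(-20) ≡ 289 (mod 379).
Scan 160·289^i mod 379 for i = 0, 1, …:
  i=0: 160   i=1: 2   i=2: 199   i=3: 282
Match at i=3, j=1: k = 3·20 + 1 = 61.

61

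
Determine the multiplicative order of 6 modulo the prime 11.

The order of 6 must divide p − 1 = 10 = 2 · 5.
Divisors: 1, 2, 5, 10.
Check each in increasing order: 6^1 ≡ 6;  6^2 ≡ 3;  6^5 ≡ 10;  6^10 ≡ 1.
Smallest exponent giving 1 is 10.

10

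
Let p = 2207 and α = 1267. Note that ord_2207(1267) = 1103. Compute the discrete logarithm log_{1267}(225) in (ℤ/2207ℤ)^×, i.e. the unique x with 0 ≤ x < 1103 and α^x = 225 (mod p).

Baby-step giant-step with m = ceil(sqrt(1103)) = 34.
Baby table (1267^j mod 2207 for j=0..33):
  0:1  1:1267  2:800  3:587  4:2177  5:1716  6:277  7:46
  8:900  9:1488  10:518  11:827  12:1691  13:1707  14:2116  15:1674
  16:31  17:1758  18:523  19:541  20:1277  21:228  22:1966  23:1426
  24:1416  25:1988  26:609  27:1360  28:1660  29:2156  30:1593  31:1133
  32:961  33:1530
Giant step factor: 1267^(-34) ≡ 26 (mod 2207).
Scan 225·26^i mod 2207 for i = 0, 1, …:
  i=0: 225   i=1: 1436   i=2: 2024   i=3: 1863
  i=4: 2091   i=5: 1398   i=6: 1036   i=7: 452
  i=8: 717   i=9: 986     …   i=14: 447
  i=15: 587
Match at i=15, j=3: x = 15·34 + 3 = 513.

513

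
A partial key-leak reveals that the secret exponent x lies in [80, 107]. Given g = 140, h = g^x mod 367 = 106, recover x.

96

Compute 140^80 mod 367 = 274, then multiply by 140 repeatedly:
  140^80=274  140^81=192  140^82=89  140^83=349  140^84=49
  140^85=254  140^86=328  140^87=45  140^88=61  140^89=99
  140^90=281  140^91=71  140^92=31  140^93=303  140^94=215
  140^95=6  140^96=106
Found 106 at exponent 96.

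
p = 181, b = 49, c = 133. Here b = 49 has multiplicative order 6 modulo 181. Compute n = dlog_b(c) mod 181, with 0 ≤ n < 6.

5

Successive powers of 49 modulo 181:
  49^0=1  49^1=49  49^2=48  49^3=180  49^4=132  49^5=133
So 49^5 ≡ 133 (mod 181), giving n = 5.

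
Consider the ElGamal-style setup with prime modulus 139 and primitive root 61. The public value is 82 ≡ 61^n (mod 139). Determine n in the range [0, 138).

Successive powers of 61 modulo 139:
  61^0=1  61^1=61  61^2=107  61^3=133  61^4=51  61^5=53
  61^6=36  61^7=111  61^8=99  61^9=62  61^10=29  61^11=101
  61^12=45  61^13=104  61^14=89  61^15=8  61^16=71  61^17=22
  61^18=91  61^19=130  61^20=7  61^21=10  61^22=54  61^23=97
  61^24=79  61^25=93  61^26=113  61^27=82
So 61^27 ≡ 82 (mod 139), giving n = 27.

27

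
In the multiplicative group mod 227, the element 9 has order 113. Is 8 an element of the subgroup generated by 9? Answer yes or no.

no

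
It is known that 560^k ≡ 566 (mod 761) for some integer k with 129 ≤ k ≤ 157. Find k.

Compute 560^129 mod 761 = 319, then multiply by 560 repeatedly:
  560^129=319  560^130=566
Found 566 at exponent 130.

130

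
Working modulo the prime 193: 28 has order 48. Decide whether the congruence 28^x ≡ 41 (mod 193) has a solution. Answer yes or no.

41 ∈ ⟨28⟩ iff 41^48 ≡ 1 (mod 193), since |⟨28⟩| = 48.
41^48 mod 193 = 81.
Since 81 ≠ 1, 41 does not lie in the subgroup.

no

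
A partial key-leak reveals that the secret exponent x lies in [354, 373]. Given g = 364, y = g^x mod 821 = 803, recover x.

363

Compute 364^354 mod 821 = 628, then multiply by 364 repeatedly:
  364^354=628  364^355=354  364^356=780  364^357=675  364^358=221
  364^359=807  364^360=651  364^361=516  364^362=636  364^363=803
Found 803 at exponent 363.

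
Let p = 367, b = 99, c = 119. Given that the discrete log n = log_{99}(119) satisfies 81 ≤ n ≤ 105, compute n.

Compute 99^81 mod 367 = 147, then multiply by 99 repeatedly:
  99^81=147  99^82=240  99^83=272  99^84=137  99^85=351
  99^86=251  99^87=260  99^88=50  99^89=179  99^90=105
  99^91=119
Found 119 at exponent 91.

91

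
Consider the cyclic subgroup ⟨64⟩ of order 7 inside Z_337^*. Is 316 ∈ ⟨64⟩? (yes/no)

no

316 ∈ ⟨64⟩ iff 316^7 ≡ 1 (mod 337), since |⟨64⟩| = 7.
316^7 mod 337 = 208.
Since 208 ≠ 1, 316 does not lie in the subgroup.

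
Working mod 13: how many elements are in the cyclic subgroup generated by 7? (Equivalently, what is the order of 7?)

The order of 7 must divide p − 1 = 12 = 2^2 · 3.
Divisors: 1, 2, 3, 4, 6, 12.
Check each in increasing order: 7^1 ≡ 7;  7^2 ≡ 10;  7^3 ≡ 5;  7^4 ≡ 9;  7^6 ≡ 12;  7^12 ≡ 1.
Smallest exponent giving 1 is 12.

12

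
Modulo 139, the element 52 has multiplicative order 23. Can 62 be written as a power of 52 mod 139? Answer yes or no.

no

⟨52⟩ has order 23; its elements mod 139 are {1, 6, 34, 36, 44, 45, 52, 55, 57, 63, 64, 65, 77, 79, 80, 91, 100, 106, 112, 116, 125, 129, 131}.
62 is not in this set.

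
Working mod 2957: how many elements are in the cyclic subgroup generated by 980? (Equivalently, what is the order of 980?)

The order of 980 must divide p − 1 = 2956 = 2^2 · 739.
Divisors: 1, 2, 4, 739, 1478, 2956.
Check each in increasing order: 980^1 ≡ 980;  980^2 ≡ 2332;  980^4 ≡ 301;  980^739 ≡ 1222;  980^1478 ≡ 2956;  980^2956 ≡ 1.
Smallest exponent giving 1 is 2956.

2956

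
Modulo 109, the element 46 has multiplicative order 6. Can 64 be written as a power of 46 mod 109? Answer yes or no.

yes

64 ∈ ⟨46⟩ iff 64^6 ≡ 1 (mod 109), since |⟨46⟩| = 6.
64^6 mod 109 = 1.
Since 1 = 1, 64 lies in the subgroup.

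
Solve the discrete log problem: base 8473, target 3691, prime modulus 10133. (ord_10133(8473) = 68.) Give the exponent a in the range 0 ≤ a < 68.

54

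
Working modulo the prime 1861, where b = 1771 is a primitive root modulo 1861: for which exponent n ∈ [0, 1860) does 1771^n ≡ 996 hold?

887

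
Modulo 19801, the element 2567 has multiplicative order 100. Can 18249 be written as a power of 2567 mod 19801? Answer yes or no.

no

18249 ∈ ⟨2567⟩ iff 18249^100 ≡ 1 (mod 19801), since |⟨2567⟩| = 100.
18249^100 mod 19801 = 8436.
Since 8436 ≠ 1, 18249 does not lie in the subgroup.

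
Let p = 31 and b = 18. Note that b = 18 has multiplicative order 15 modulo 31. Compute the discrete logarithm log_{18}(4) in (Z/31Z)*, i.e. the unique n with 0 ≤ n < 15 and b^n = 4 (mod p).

3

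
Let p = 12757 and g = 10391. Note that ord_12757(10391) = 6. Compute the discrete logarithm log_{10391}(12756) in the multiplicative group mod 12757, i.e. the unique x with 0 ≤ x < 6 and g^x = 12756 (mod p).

Successive powers of 10391 modulo 12757:
  10391^0=1  10391^1=10391  10391^2=10390  10391^3=12756
So 10391^3 ≡ 12756 (mod 12757), giving x = 3.

3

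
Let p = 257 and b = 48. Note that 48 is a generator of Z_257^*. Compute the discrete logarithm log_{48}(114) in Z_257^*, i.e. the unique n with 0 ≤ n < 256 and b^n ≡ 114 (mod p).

Baby-step giant-step with m = ceil(sqrt(256)) = 16.
Baby table (48^j mod 257 for j=0..15):
  0:1  1:48  2:248  3:82  4:81  5:33  6:42  7:217
  8:136  9:103  10:61  11:101  12:222  13:119  14:58  15:214
Giant step factor: 48^(-16) ≡ 32 (mod 257).
Scan 114·32^i mod 257 for i = 0, 1, …:
  i=0: 114   i=1: 50   i=2: 58
Match at i=2, j=14: n = 2·16 + 14 = 46.

46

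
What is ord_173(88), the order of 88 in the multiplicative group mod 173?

86

The order of 88 must divide p − 1 = 172 = 2^2 · 43.
Divisors: 1, 2, 4, 43, 86, 172.
Check each in increasing order: 88^1 ≡ 88;  88^2 ≡ 132;  88^4 ≡ 124;  88^43 ≡ 172;  88^86 ≡ 1.
Smallest exponent giving 1 is 86.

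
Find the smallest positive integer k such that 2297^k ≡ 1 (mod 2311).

The order of 2297 must divide p − 1 = 2310 = 2 · 3 · 5 · 7 · 11.
Divisors: 1, 2, 3, 5, 6, 7, 10, 11, 14, 15, 21, 22, 30, 33, 35, 42, 55, 66, 70, 77, 105, 110, 154, 165, 210, 231, 330, 385, 462, 770, 1155, 2310.
Check each in increasing order: 2297^1 ≡ 2297;  2297^2 ≡ 196;  2297^3 ≡ 1878;  2297^5 ≡ 639;  2297^6 ≡ 298;  2297^7 ≡ 450;  2297^10 ≡ 1585;  2297^11 ≡ 920;  2297^14 ≡ 1443;  2297^15 ≡ 597;  2297^21 ≡ 2270;  2297^22 ≡ 574;  2297^30 ≡ 515;  2297^33 ≡ 1172;  2297^35 ≡ 923;  2297^42 ≡ 1681;  2297^55 ≡ 227;  2297^66 ≡ 850;  2297^70 ≡ 1481;  2297^77 ≡ 882;  2297^105 ≡ 1162;  2297^110 ≡ 687;  2297^154 ≡ 1428;  2297^165 ≡ 1112;  2297^210 ≡ 620;  2297^231 ≡ 1.
Smallest exponent giving 1 is 231.

231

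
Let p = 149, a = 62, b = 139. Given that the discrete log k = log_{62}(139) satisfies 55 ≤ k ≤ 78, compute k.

67

Compute 62^55 mod 149 = 51, then multiply by 62 repeatedly:
  62^55=51  62^56=33  62^57=109  62^58=53  62^59=8
  62^60=49  62^61=58  62^62=20  62^63=48  62^64=145
  62^65=50  62^66=120  62^67=139
Found 139 at exponent 67.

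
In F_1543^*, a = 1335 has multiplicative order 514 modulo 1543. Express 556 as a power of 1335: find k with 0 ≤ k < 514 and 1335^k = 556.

246

Baby-step giant-step with m = ceil(sqrt(514)) = 23.
Baby table (1335^j mod 1543 for j=0..22):
  0:1  1:1335  2:60  3:1407  4:514  5:1098  6:1523  7:1074
  8:343  9:1177  10:521  11:1185  12:400  13:122  14:855  15:1148
  16:381  17:988  18:1258  19:646  20:1416  21:185  22:95
Giant step factor: 1335^(-23) ≡ 1125 (mod 1543).
Scan 556·1125^i mod 1543 for i = 0, 1, …:
  i=0: 556   i=1: 585   i=2: 807   i=3: 591
  i=4: 1385   i=5: 1238   i=6: 964   i=7: 1314
  i=8: 56   i=9: 1280   i=10: 381
Match at i=10, j=16: k = 10·23 + 16 = 246.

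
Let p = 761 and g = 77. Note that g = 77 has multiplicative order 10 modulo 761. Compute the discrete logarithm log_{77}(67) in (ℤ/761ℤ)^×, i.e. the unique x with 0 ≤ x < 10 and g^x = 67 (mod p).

8

Successive powers of 77 modulo 761:
  77^0=1  77^1=77  77^2=602  77^3=694  77^4=168  77^5=760
  77^6=684  77^7=159  77^8=67
So 77^8 ≡ 67 (mod 761), giving x = 8.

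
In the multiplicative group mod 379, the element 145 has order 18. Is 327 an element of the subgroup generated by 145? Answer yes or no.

⟨145⟩ has order 18; its elements mod 379 are {1, 40, 51, 52, 84, 115, 145, 180, 185, 194, 199, 234, 264, 295, 327, 328, 339, 378}.
327 is in this set.

yes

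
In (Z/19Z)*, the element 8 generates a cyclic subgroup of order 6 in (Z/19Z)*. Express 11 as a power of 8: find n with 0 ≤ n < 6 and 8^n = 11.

4

Successive powers of 8 modulo 19:
  8^0=1  8^1=8  8^2=7  8^3=18  8^4=11
So 8^4 ≡ 11 (mod 19), giving n = 4.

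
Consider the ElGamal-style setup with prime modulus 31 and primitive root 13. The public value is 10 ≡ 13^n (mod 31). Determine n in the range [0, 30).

4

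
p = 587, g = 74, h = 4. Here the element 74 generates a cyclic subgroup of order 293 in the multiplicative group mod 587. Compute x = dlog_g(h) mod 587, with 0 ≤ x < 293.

Baby-step giant-step with m = ceil(sqrt(293)) = 18.
Baby table (74^j mod 587 for j=0..17):
  0:1  1:74  2:193  3:194  4:268  5:461  6:68  7:336
  8:210  9:278  10:27  11:237  12:515  13:542  14:192  15:120
  16:75  17:267
Giant step factor: 74^(-18) ≡ 361 (mod 587).
Scan 4·361^i mod 587 for i = 0, 1, …:
  i=0: 4   i=1: 270   i=2: 28   i=3: 129
  i=4: 196   i=5: 316   i=6: 198   i=7: 451
  i=8: 212   i=9: 222     …   i=13: 312
  i=14: 515
Match at i=14, j=12: x = 14·18 + 12 = 264.

264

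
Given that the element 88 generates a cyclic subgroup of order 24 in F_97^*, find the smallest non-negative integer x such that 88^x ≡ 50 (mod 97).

15

Successive powers of 88 modulo 97:
  88^0=1  88^1=88  88^2=81  88^3=47  88^4=62  88^5=24
  88^6=75  88^7=4  88^8=61  88^9=33  88^10=91  88^11=54
  88^12=96  88^13=9  88^14=16  88^15=50
So 88^15 ≡ 50 (mod 97), giving x = 15.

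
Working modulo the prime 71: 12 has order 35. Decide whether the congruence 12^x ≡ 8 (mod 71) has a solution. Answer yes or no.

8 ∈ ⟨12⟩ iff 8^35 ≡ 1 (mod 71), since |⟨12⟩| = 35.
8^35 mod 71 = 1.
Since 1 = 1, 8 lies in the subgroup.

yes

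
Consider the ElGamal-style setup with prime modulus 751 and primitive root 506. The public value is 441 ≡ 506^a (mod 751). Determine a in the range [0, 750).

Successive powers of 506 modulo 751:
  506^0=1  506^1=506  506^2=696  506^3=708  506^4=21  506^5=112
  506^6=347  506^7=599  506^8=441
So 506^8 ≡ 441 (mod 751), giving a = 8.

8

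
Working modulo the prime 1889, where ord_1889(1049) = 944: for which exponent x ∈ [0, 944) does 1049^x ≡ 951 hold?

Baby-step giant-step with m = ceil(sqrt(944)) = 31.
Baby table (1049^j mod 1889 for j=0..30):
  0:1  1:1049  2:1003  3:1863  4:1061  5:368  6:676  7:749
  8:1766  9:1314  10:1305  11:1309  12:1727  13:72  14:1857  15:434
  16:17  17:832  18:50  19:1447  20:1036  21:589  22:158  23:1399
  24:1687  25:1559  26:1406  27:1474  28:1024  29:1224  30:1345
Giant step factor: 1049^(-31) ≡ 520 (mod 1889).
Scan 951·520^i mod 1889 for i = 0, 1, …:
  i=0: 951   i=1: 1491   i=2: 830   i=3: 908
  i=4: 1799   i=5: 425   i=6: 1876   i=7: 796
  i=8: 229   i=9: 73     …   i=26: 57
  i=27: 1305
Match at i=27, j=10: x = 27·31 + 10 = 847.

847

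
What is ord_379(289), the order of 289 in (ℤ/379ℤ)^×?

The order of 289 must divide p − 1 = 378 = 2 · 3^3 · 7.
Divisors: 1, 2, 3, 6, 7, 9, 14, 18, 21, 27, 42, 54, 63, 126, 189, 378.
Check each in increasing order: 289^1 ≡ 289;  289^2 ≡ 141;  289^3 ≡ 196;  289^6 ≡ 137;  289^7 ≡ 177;  289^9 ≡ 322;  289^14 ≡ 251;  289^18 ≡ 217;  289^21 ≡ 84;  289^27 ≡ 138;  289^42 ≡ 234;  289^54 ≡ 94;  289^63 ≡ 327;  289^126 ≡ 51;  289^189 ≡ 1.
Smallest exponent giving 1 is 189.

189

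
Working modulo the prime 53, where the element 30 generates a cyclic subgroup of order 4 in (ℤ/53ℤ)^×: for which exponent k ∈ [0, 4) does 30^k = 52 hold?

Successive powers of 30 modulo 53:
  30^0=1  30^1=30  30^2=52
So 30^2 ≡ 52 (mod 53), giving k = 2.

2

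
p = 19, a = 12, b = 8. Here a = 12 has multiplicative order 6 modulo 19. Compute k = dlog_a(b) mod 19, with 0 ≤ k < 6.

5

Successive powers of 12 modulo 19:
  12^0=1  12^1=12  12^2=11  12^3=18  12^4=7  12^5=8
So 12^5 ≡ 8 (mod 19), giving k = 5.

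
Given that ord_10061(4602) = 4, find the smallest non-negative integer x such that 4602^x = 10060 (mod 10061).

Successive powers of 4602 modulo 10061:
  4602^0=1  4602^1=4602  4602^2=10060
So 4602^2 ≡ 10060 (mod 10061), giving x = 2.

2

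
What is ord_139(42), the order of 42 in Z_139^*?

The order of 42 must divide p − 1 = 138 = 2 · 3 · 23.
Divisors: 1, 2, 3, 6, 23, 46, 69, 138.
Check each in increasing order: 42^1 ≡ 42;  42^2 ≡ 96;  42^3 ≡ 1.
Smallest exponent giving 1 is 3.

3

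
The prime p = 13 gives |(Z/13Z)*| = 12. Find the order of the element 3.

3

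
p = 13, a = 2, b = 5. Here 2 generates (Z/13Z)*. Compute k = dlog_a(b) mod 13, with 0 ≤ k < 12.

Successive powers of 2 modulo 13:
  2^0=1  2^1=2  2^2=4  2^3=8  2^4=3  2^5=6
  2^6=12  2^7=11  2^8=9  2^9=5
So 2^9 ≡ 5 (mod 13), giving k = 9.

9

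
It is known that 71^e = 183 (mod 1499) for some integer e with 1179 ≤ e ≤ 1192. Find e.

Compute 71^1179 mod 1499 = 207, then multiply by 71 repeatedly:
  71^1179=207  71^1180=1206  71^1181=183
Found 183 at exponent 1181.

1181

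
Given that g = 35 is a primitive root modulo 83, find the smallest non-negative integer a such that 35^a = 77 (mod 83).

22

Baby-step giant-step with m = ceil(sqrt(82)) = 10.
Baby table (35^j mod 83 for j=0..9):
  0:1  1:35  2:63  3:47  4:68  5:56  6:51  7:42
  8:59  9:73
Giant step factor: 35^(-10) ≡ 23 (mod 83).
Scan 77·23^i mod 83 for i = 0, 1, …:
  i=0: 77   i=1: 28   i=2: 63
Match at i=2, j=2: a = 2·10 + 2 = 22.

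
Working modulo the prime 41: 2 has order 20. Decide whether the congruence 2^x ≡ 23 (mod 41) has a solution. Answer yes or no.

yes

23 ∈ ⟨2⟩ iff 23^20 ≡ 1 (mod 41), since |⟨2⟩| = 20.
23^20 mod 41 = 1.
Since 1 = 1, 23 lies in the subgroup.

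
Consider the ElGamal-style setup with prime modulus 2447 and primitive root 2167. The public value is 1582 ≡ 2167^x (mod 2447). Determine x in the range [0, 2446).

Baby-step giant-step with m = ceil(sqrt(2446)) = 50.
Baby table (2167^j mod 2447 for j=0..49):
  0:1  1:2167  2:96  3:37  4:1875  5:1105  6:1369  7:859
  8:1733  9:1713  10:2419  11:499  12:2206  13:1411  14:1334  15:871
  16:820  17:418  18:416  19:976  20:784  21:710  22:1854  23:2091
  24:1800  25:82  26:1510  27:531  28:587  29:2036  30:71  31:2143
  32:1922  33:180  34:987  35:151  36:1766  37:2261  38:693  39:1720
  40:459  41:1171  42:18  43:2301  44:1728  45:666  46:1939  47:314
  48:172  49:780
Giant step factor: 2167^(-50) ≡ 932 (mod 2447).
Scan 1582·932^i mod 2447 for i = 0, 1, …:
  i=0: 1582   i=1: 1330   i=2: 1378   i=3: 2068
  i=4: 1587   i=5: 1096   i=6: 1073   i=7: 1660
  i=8: 616   i=9: 1514     …   i=33: 644
  i=34: 693
Match at i=34, j=38: x = 34·50 + 38 = 1738.

1738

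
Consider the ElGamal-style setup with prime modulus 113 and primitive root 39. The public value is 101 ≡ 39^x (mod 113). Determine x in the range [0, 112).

23

Baby-step giant-step with m = ceil(sqrt(112)) = 11.
Baby table (39^j mod 113 for j=0..10):
  0:1  1:39  2:52  3:107  4:105  5:27  6:36  7:48
  8:64  9:10  10:51
Giant step factor: 39^(-11) ≡ 5 (mod 113).
Scan 101·5^i mod 113 for i = 0, 1, …:
  i=0: 101   i=1: 53   i=2: 39
Match at i=2, j=1: x = 2·11 + 1 = 23.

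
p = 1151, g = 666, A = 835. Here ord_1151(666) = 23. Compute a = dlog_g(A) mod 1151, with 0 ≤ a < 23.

18

Successive powers of 666 modulo 1151:
  666^0=1  666^1=666  666^2=421  666^3=693  666^4=1138  666^5=550
  666^6=282  666^7=199  666^8=169  666^9=907  666^10=938  666^11=866
  666^12=105  666^13=870  666^14=467  666^15=252  666^16=937  666^17=200
  666^18=835
So 666^18 ≡ 835 (mod 1151), giving a = 18.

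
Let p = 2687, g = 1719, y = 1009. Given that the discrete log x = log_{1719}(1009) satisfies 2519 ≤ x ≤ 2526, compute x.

Compute 1719^2519 mod 2687 = 821, then multiply by 1719 repeatedly:
  1719^2519=821  1719^2520=624  1719^2521=543  1719^2522=1028  1719^2523=1773
  1719^2524=729  1719^2525=1009
Found 1009 at exponent 2525.

2525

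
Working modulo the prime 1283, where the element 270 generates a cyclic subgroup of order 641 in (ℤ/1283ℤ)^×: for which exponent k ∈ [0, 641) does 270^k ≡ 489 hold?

Baby-step giant-step with m = ceil(sqrt(641)) = 26.
Baby table (270^j mod 1283 for j=0..25):
  0:1  1:270  2:1052  3:497  4:758  5:663  6:673  7:807
  8:1063  9:901  10:783  11:998  12:30  13:402  14:768  15:797
  16:929  17:645  18:945  19:1116  20:1098  21:87  22:396  23:431
  24:900  25:513
Giant step factor: 270^(-26) ≡ 689 (mod 1283).
Scan 489·689^i mod 1283 for i = 0, 1, …:
  i=0: 489   i=1: 775   i=2: 247   i=3: 827
  i=4: 151   i=5: 116   i=6: 378   i=7: 1276
  i=8: 309   i=9: 1206     …   i=20: 1154
  i=21: 929
Match at i=21, j=16: k = 21·26 + 16 = 562.

562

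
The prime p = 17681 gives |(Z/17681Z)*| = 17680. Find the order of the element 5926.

17680

The order of 5926 must divide p − 1 = 17680 = 2^4 · 5 · 13 · 17.
Divisors: 1, 2, 4, 5, 8, 10, 13, 16, 17, 20, 26, 34, 40, 52, 65, 68, 80, 85, 104, 130, 136, 170, 208, 221, 260, 272, 340, 442, 520, 680, 884, 1040, 1105, 1360, 1768, 2210, 3536, 4420, 8840, 17680.
Check each in increasing order: 5926^1 ≡ 5926;  5926^2 ≡ 3010;  5926^4 ≡ 7428;  5926^5 ≡ 10319;  5926^8 ≡ 10464;  5926^10 ≡ 6779;  5926^13 ≡ 149;  5926^16 ≡ 14544;  5926^17 ≡ 10550;  5926^20 ≡ 1922;  5926^26 ≡ 4520;  5926^34 ≡ 605;  5926^40 ≡ 16436;  5926^52 ≡ 8845;  5926^65 ≡ 9511;  5926^68 ≡ 12405;  5926^80 ≡ 11778;  5926^85 ≡ 15669;  5926^104 ≡ 13281;  5926^130 ≡ 3125;  5926^136 ≡ 6282;  5926^170 ≡ 16876;  5926^208 ≡ 16986;  5926^221 ≡ 2531;  5926^260 ≡ 5713;  5926^272 ≡ 17213;  5926^340 ≡ 11509;  5926^442 ≡ 5439;  5926^520 ≡ 16924;  5926^680 ≡ 8710;  5926^884 ≡ 2408;  5926^1040 ≡ 7257;  5926^1105 ≡ 12384;  5926^1360 ≡ 12610;  5926^1768 ≡ 16777;  5926^2210 ≡ 16143;  5926^3536 ≡ 3890;  5926^4420 ≡ 13871;  5926^8840 ≡ 17680;  5926^17680 ≡ 1.
Smallest exponent giving 1 is 17680.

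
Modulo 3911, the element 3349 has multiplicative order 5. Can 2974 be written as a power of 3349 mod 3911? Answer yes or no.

no

⟨3349⟩ has order 5; its elements mod 3911 are {1, 318, 1190, 2964, 3349}.
2974 is not in this set.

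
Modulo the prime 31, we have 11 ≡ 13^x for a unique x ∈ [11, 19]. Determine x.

Compute 13^11 mod 31 = 3, then multiply by 13 repeatedly:
  13^11=3  13^12=8  13^13=11
Found 11 at exponent 13.

13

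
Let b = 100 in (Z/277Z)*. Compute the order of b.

The order of 100 must divide p − 1 = 276 = 2^2 · 3 · 23.
Divisors: 1, 2, 3, 4, 6, 12, 23, 46, 69, 92, 138, 276.
Check each in increasing order: 100^1 ≡ 100;  100^2 ≡ 28;  100^3 ≡ 30;  100^4 ≡ 230;  100^6 ≡ 69;  100^12 ≡ 52;  100^23 ≡ 160;  100^46 ≡ 116;  100^69 ≡ 1.
Smallest exponent giving 1 is 69.

69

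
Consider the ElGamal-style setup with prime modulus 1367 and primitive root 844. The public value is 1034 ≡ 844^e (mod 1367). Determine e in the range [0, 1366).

Baby-step giant-step with m = ceil(sqrt(1366)) = 37.
Baby table (844^j mod 1367 for j=0..36):
  0:1  1:844  2:129  3:883  4:237  5:446  6:499  7:120
  8:122  9:443  10:701  11:1100  12:207  13:1099  14:730  15:970
  16:1214  17:733  18:768  19:234  20:648  21:112  22:205  23:778
  24:472  25:571  26:740  27:1208  28:1137  29:1361  30:404  31:593
  32:170  33:1312  34:58  35:1107  36:647
Giant step factor: 844^(-37) ≡ 155 (mod 1367).
Scan 1034·155^i mod 1367 for i = 0, 1, …:
  i=0: 1034   i=1: 331   i=2: 726   i=3: 436
  i=4: 597   i=5: 946   i=6: 361   i=7: 1275
  i=8: 777   i=9: 139     …   i=33: 310
  i=34: 205
Match at i=34, j=22: e = 34·37 + 22 = 1280.

1280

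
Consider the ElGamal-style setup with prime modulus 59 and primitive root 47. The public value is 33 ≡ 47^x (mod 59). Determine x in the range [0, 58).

31

Baby-step giant-step with m = ceil(sqrt(58)) = 8.
Baby table (47^j mod 59 for j=0..7):
  0:1  1:47  2:26  3:42  4:27  5:30  6:53  7:13
Giant step factor: 47^(-8) ≡ 45 (mod 59).
Scan 33·45^i mod 59 for i = 0, 1, …:
  i=0: 33   i=1: 10   i=2: 37   i=3: 13
Match at i=3, j=7: x = 3·8 + 7 = 31.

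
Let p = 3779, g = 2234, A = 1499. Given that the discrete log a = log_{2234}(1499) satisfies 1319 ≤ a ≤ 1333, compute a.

Compute 2234^1319 mod 3779 = 1913, then multiply by 2234 repeatedly:
  2234^1319=1913  2234^1320=3372  2234^1321=1501  2234^1322=1261  2234^1323=1719
  2234^1324=782  2234^1325=1090  2234^1326=1384  2234^1327=634  2234^1328=3010
  2234^1329=1499
Found 1499 at exponent 1329.

1329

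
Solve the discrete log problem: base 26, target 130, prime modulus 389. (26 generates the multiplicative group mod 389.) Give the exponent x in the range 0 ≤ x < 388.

321

Baby-step giant-step with m = ceil(sqrt(388)) = 20.
Baby table (26^j mod 389 for j=0..19):
  0:1  1:26  2:287  3:71  4:290  5:149  6:373  7:362
  8:76  9:31  10:28  11:339  12:256  13:43  14:340  15:282
  16:330  17:22  18:183  19:90
Giant step factor: 26^(-20) ≡ 65 (mod 389).
Scan 130·65^i mod 389 for i = 0, 1, …:
  i=0: 130   i=1: 281   i=2: 371   i=3: 386
  i=4: 194   i=5: 162   i=6: 27   i=7: 199
  i=8: 98   i=9: 146     …   i=15: 156
  i=16: 26
Match at i=16, j=1: x = 16·20 + 1 = 321.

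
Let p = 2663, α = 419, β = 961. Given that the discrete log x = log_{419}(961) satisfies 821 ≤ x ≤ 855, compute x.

826

Compute 419^821 mod 2663 = 1550, then multiply by 419 repeatedly:
  419^821=1550  419^822=2341  419^823=895  419^824=2185  419^825=2106
  419^826=961
Found 961 at exponent 826.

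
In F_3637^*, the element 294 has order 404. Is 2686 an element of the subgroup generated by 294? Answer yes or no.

2686 ∈ ⟨294⟩ iff 2686^404 ≡ 1 (mod 3637), since |⟨294⟩| = 404.
2686^404 mod 3637 = 3360.
Since 3360 ≠ 1, 2686 does not lie in the subgroup.

no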